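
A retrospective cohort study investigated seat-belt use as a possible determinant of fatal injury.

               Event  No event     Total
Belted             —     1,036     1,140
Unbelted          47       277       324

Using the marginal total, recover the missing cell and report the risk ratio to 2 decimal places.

0.63

The missing cell is in the exposed row: 1140 − 1036 = 104.
So a = 104, b = 1036, c = 47, d = 277.
RR = [a/(a+b)] / [c/(c+d)] = (104/1140) / (47/324) = 0.09123/0.14506 = 0.62889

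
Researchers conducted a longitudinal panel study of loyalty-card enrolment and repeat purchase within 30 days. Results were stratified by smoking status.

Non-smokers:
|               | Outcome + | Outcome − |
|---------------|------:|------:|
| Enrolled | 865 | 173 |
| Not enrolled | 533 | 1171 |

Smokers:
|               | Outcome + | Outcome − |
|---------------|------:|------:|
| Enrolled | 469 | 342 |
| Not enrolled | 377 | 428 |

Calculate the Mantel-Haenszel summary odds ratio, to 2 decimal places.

OR_MH = Σ(aᵢdᵢ/nᵢ) / Σ(bᵢcᵢ/nᵢ), where nᵢ is the stratum total.
Stratum 1 (Non-smokers): n = 2742; a·d/n = 865·1171/2742 = 369.4074; b·c/n = 173·533/2742 = 33.6284
Stratum 2 (Smokers): n = 1616; a·d/n = 469·428/1616 = 124.2153; b·c/n = 342·377/1616 = 79.7859
OR_MH = (369.4074 + 124.2153) / (33.6284 + 79.7859) = 493.6227 / 113.4143 = 4.35239

4.35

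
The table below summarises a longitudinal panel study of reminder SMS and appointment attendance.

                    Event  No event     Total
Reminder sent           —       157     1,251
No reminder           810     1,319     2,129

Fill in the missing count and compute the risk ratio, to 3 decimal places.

2.299

The missing cell is in the exposed row: 1251 − 157 = 1094.
So a = 1094, b = 157, c = 810, d = 1319.
RR = [a/(a+b)] / [c/(c+d)] = (1094/1251) / (810/2129) = 0.87450/0.38046 = 2.29853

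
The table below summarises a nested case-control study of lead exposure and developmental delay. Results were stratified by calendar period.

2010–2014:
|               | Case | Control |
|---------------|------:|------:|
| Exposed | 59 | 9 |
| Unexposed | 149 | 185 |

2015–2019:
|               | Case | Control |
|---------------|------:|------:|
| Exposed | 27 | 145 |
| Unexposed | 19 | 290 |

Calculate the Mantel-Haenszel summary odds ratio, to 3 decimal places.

4.792

OR_MH = Σ(aᵢdᵢ/nᵢ) / Σ(bᵢcᵢ/nᵢ), where nᵢ is the stratum total.
Stratum 1 (2010–2014): n = 402; a·d/n = 59·185/402 = 27.1517; b·c/n = 9·149/402 = 3.3358
Stratum 2 (2015–2019): n = 481; a·d/n = 27·290/481 = 16.2786; b·c/n = 145·19/481 = 5.7277
OR_MH = (27.1517 + 16.2786) / (3.3358 + 5.7277) = 43.4303 / 9.0635 = 4.79180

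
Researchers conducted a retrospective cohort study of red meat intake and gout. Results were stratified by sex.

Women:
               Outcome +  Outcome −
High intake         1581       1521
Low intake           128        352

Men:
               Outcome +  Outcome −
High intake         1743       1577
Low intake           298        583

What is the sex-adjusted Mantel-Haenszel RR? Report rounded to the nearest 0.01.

RR_MH = Σ(aᵢ·n₀ᵢ/nᵢ) / Σ(cᵢ·n₁ᵢ/nᵢ), with n₁ᵢ = aᵢ+bᵢ (exposed), n₀ᵢ = cᵢ+dᵢ (unexposed), nᵢ = n₁ᵢ+n₀ᵢ.
Stratum 1 (Women): n₁ = 3102, n₀ = 480, n = 3582; a·n₀/n = 1581·480/3582 = 211.8593; c·n₁/n = 128·3102/3582 = 110.8476
Stratum 2 (Men): n₁ = 3320, n₀ = 881, n = 4201; a·n₀/n = 1743·881/4201 = 365.5280; c·n₁/n = 298·3320/4201 = 235.5058
RR_MH = (211.8593 + 365.5280) / (110.8476 + 235.5058) = 577.3873 / 346.3534 = 1.66705

1.67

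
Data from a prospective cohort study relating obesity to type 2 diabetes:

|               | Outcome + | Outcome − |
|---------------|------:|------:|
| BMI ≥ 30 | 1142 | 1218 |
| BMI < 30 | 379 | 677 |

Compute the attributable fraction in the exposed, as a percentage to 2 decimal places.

25.83

Cells: a = 1142, b = 1218, c = 379, d = 677.
Risk in exposed = 1142/2360 = 0.48390; risk in unexposed = 379/1056 = 0.35890.
RR = 0.48390/0.35890 = 1.34828
AR% = (RR − 1)/RR × 100 = (1.34828 − 1)/1.34828 × 100 = 25.8312%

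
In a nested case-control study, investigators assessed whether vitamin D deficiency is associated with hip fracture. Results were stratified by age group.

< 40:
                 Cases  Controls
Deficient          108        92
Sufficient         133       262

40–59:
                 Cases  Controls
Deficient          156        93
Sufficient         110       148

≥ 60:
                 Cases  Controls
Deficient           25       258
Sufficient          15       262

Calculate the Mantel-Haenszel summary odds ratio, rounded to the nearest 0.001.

2.199

OR_MH = Σ(aᵢdᵢ/nᵢ) / Σ(bᵢcᵢ/nᵢ), where nᵢ is the stratum total.
Stratum 1 (< 40): n = 595; a·d/n = 108·262/595 = 47.5563; b·c/n = 92·133/595 = 20.5647
Stratum 2 (40–59): n = 507; a·d/n = 156·148/507 = 45.5385; b·c/n = 93·110/507 = 20.1775
Stratum 3 (≥ 60): n = 560; a·d/n = 25·262/560 = 11.6964; b·c/n = 258·15/560 = 6.9107
OR_MH = (47.5563 + 45.5385 + 11.6964) / (20.5647 + 20.1775 + 6.9107) = 104.7912 / 47.6529 = 2.19905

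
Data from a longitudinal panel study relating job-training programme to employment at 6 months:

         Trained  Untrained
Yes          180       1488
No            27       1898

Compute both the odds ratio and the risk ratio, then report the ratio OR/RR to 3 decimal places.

Reading the table with exposure as columns: a = 180 (Trained, case), b = 27 (Trained, non-case), c = 1488 (Untrained, case), d = 1898.
OR = (180·1898)/(27·1488) = 341640/40176 = 8.50358
Risk in exposed = 180/207 = 0.86957; risk in unexposed = 1488/3386 = 0.43946; RR = 1.97873
OR/RR = 8.50358 / 1.97873 = 4.29750
The outcome is not rare, so the OR lies further from 1 than the RR.

4.297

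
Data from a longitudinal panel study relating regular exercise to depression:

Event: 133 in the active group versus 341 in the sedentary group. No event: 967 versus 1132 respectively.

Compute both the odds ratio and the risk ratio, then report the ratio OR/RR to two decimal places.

0.87

From the description: a = 133, b = 967, c = 341, d = 1132.
OR = (133·1132)/(967·341) = 150556/329747 = 0.45658
Risk in exposed = 133/1100 = 0.12091; risk in unexposed = 341/1473 = 0.23150; RR = 0.52228
OR/RR = 0.45658 / 0.52228 = 0.87420
The outcome is not rare, so the OR lies further from 1 than the RR.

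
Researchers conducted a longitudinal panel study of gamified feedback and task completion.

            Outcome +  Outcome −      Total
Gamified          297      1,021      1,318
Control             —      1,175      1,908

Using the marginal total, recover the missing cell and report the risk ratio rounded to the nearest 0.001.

0.587

The missing cell is in the unexposed row: 1908 − 1175 = 733.
So a = 297, b = 1021, c = 733, d = 1175.
RR = [a/(a+b)] / [c/(c+d)] = (297/1318) / (733/1908) = 0.22534/0.38417 = 0.58656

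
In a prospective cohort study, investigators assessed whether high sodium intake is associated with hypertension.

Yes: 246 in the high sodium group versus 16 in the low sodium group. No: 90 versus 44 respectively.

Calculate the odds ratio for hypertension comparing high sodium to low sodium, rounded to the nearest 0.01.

7.52

From the description: a = 246, b = 90, c = 16, d = 44.
OR = (a·d)/(b·c) = (246 × 44) / (90 × 16) = 10824 / 1440 = 7.51667
The odds of hypertension are about 7.52 times as high in the high sodium group.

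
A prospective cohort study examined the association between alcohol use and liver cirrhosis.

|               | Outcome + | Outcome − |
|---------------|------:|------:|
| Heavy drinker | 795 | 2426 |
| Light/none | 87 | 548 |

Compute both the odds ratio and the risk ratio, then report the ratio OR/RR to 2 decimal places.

Cells: a = 795, b = 2426, c = 87, d = 548.
OR = (795·548)/(2426·87) = 435660/211062 = 2.06413
Risk in exposed = 795/3221 = 0.24682; risk in unexposed = 87/635 = 0.13701; RR = 1.80149
OR/RR = 2.06413 / 1.80149 = 1.14579
The outcome is not rare, so the OR lies further from 1 than the RR.

1.15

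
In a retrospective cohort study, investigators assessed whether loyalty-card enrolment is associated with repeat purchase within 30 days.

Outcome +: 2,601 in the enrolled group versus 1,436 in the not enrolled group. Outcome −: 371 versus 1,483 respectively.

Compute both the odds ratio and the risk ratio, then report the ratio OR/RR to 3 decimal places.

4.070

From the description: a = 2601, b = 371, c = 1436, d = 1483.
OR = (2601·1483)/(371·1436) = 3857283/532756 = 7.24024
Risk in exposed = 2601/2972 = 0.87517; risk in unexposed = 1436/2919 = 0.49195; RR = 1.77898
OR/RR = 7.24024 / 1.77898 = 4.06988
The outcome is not rare, so the OR lies further from 1 than the RR.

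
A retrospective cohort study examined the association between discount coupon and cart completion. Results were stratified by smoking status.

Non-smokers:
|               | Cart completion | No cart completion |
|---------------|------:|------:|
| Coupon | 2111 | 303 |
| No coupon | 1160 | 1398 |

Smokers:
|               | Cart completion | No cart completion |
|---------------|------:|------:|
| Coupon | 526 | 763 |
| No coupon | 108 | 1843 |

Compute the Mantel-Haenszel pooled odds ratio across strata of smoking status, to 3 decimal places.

OR_MH = Σ(aᵢdᵢ/nᵢ) / Σ(bᵢcᵢ/nᵢ), where nᵢ is the stratum total.
Stratum 1 (Non-smokers): n = 4972; a·d/n = 2111·1398/4972 = 593.5595; b·c/n = 303·1160/4972 = 70.6919
Stratum 2 (Smokers): n = 3240; a·d/n = 526·1843/3240 = 299.2031; b·c/n = 763·108/3240 = 25.4333
OR_MH = (593.5595 + 299.2031) / (70.6919 + 25.4333) = 892.7626 / 96.1252 = 9.28750

9.287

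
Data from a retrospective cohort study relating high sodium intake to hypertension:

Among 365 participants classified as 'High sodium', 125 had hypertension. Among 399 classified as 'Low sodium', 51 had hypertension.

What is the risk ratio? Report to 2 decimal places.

From the description: a = 125, b = 240, c = 51, d = 348.
Risk in exposed = 125/365 = 0.34247; risk in unexposed = 51/399 = 0.12782.
RR = 0.34247 / 0.12782 = 2.67929
The risk among the exposed is 2.68 times that among the unexposed.

2.68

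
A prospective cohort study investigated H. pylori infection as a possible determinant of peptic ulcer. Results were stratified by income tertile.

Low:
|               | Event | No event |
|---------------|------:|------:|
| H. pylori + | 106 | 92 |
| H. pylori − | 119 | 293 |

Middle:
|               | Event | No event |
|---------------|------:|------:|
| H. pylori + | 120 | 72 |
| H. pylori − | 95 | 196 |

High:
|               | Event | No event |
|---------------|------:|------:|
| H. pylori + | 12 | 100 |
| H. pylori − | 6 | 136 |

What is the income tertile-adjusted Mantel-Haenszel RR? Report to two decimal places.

RR_MH = Σ(aᵢ·n₀ᵢ/nᵢ) / Σ(cᵢ·n₁ᵢ/nᵢ), with n₁ᵢ = aᵢ+bᵢ (exposed), n₀ᵢ = cᵢ+dᵢ (unexposed), nᵢ = n₁ᵢ+n₀ᵢ.
Stratum 1 (Low): n₁ = 198, n₀ = 412, n = 610; a·n₀/n = 106·412/610 = 71.5934; c·n₁/n = 119·198/610 = 38.6262
Stratum 2 (Middle): n₁ = 192, n₀ = 291, n = 483; a·n₀/n = 120·291/483 = 72.2981; c·n₁/n = 95·192/483 = 37.7640
Stratum 3 (High): n₁ = 112, n₀ = 142, n = 254; a·n₀/n = 12·142/254 = 6.7087; c·n₁/n = 6·112/254 = 2.6457
RR_MH = (71.5934 + 72.2981 + 6.7087) / (38.6262 + 37.7640 + 2.6457) = 150.6002 / 79.0359 = 1.90547

1.91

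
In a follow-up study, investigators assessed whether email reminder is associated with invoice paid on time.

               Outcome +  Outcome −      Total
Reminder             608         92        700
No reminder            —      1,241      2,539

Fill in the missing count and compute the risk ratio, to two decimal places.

The missing cell is in the unexposed row: 2539 − 1241 = 1298.
So a = 608, b = 92, c = 1298, d = 1241.
RR = [a/(a+b)] / [c/(c+d)] = (608/700) / (1298/2539) = 0.86857/0.51122 = 1.69900

1.70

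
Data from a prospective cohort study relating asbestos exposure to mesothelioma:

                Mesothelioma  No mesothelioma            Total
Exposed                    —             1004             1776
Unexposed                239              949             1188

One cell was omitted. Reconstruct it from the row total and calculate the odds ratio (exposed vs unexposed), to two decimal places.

3.05

The missing cell is in the exposed row: 1776 − 1004 = 772.
So a = 772, b = 1004, c = 239, d = 949.
OR = (a·d)/(b·c) = (772 × 949) / (1004 × 239) = 732628 / 239956 = 3.05318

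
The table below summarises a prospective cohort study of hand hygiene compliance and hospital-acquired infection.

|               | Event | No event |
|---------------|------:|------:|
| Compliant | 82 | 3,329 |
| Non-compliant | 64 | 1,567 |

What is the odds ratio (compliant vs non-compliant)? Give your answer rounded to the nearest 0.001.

0.603

Cells: a = 82, b = 3329, c = 64, d = 1567.
OR = (a·d)/(b·c) = (82 × 1567) / (3329 × 64) = 128494 / 213056 = 0.60310
Exposure is associated with lower odds of hospital-acquired infection (OR = 0.60 < 1).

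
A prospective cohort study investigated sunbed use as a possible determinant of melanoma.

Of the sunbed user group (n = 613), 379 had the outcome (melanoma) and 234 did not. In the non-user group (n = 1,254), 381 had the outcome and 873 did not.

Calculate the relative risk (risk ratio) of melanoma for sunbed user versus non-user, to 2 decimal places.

From the description: a = 379, b = 234, c = 381, d = 873.
Risk in exposed = 379/613 = 0.61827; risk in unexposed = 381/1254 = 0.30383.
RR = 0.61827 / 0.30383 = 2.03494
The risk among the exposed is 2.03 times that among the unexposed.

2.03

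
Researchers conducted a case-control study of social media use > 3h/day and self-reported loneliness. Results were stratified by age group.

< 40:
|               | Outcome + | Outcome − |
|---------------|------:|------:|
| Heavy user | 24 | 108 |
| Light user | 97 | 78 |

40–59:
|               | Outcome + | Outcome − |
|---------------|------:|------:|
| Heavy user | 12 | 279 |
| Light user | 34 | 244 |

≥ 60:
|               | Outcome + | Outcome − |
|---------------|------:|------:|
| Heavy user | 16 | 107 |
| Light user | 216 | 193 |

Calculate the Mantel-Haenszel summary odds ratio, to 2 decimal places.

0.18

OR_MH = Σ(aᵢdᵢ/nᵢ) / Σ(bᵢcᵢ/nᵢ), where nᵢ is the stratum total.
Stratum 1 (< 40): n = 307; a·d/n = 24·78/307 = 6.0977; b·c/n = 108·97/307 = 34.1238
Stratum 2 (40–59): n = 569; a·d/n = 12·244/569 = 5.1459; b·c/n = 279·34/569 = 16.6714
Stratum 3 (≥ 60): n = 532; a·d/n = 16·193/532 = 5.8045; b·c/n = 107·216/532 = 43.4436
OR_MH = (6.0977 + 5.1459 + 5.8045) / (34.1238 + 16.6714 + 43.4436) = 17.0481 / 94.2387 = 0.18090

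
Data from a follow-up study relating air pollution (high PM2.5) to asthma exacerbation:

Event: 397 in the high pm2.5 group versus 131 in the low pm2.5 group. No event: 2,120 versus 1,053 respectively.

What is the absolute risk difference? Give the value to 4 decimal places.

0.0471

From the description: a = 397, b = 2120, c = 131, d = 1053.
Risk in exposed = 397/2517 = 0.157727; risk in unexposed = 131/1184 = 0.110642.
Risk difference = 0.157727 − 0.110642 = 0.047086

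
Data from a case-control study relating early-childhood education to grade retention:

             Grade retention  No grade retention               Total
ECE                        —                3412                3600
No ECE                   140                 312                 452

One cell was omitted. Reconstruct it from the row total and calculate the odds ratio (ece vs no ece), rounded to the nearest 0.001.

The missing cell is in the exposed row: 3600 − 3412 = 188.
So a = 188, b = 3412, c = 140, d = 312.
OR = (a·d)/(b·c) = (188 × 312) / (3412 × 140) = 58656 / 477680 = 0.12279

0.123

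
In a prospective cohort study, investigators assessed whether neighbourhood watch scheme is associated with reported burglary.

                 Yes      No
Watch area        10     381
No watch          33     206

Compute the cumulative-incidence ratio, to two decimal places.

0.19

Cells: a = 10, b = 381, c = 33, d = 206.
Risk in exposed = 10/391 = 0.02558; risk in unexposed = 33/239 = 0.13808.
RR = 0.02558 / 0.13808 = 0.18523
The risk is 81% lower among the exposed than among the unexposed.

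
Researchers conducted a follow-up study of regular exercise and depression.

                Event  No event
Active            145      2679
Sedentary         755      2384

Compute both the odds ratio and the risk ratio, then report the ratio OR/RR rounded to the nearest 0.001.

0.801

Cells: a = 145, b = 2679, c = 755, d = 2384.
OR = (145·2384)/(2679·755) = 345680/2022645 = 0.17090
Risk in exposed = 145/2824 = 0.05135; risk in unexposed = 755/3139 = 0.24052; RR = 0.21348
OR/RR = 0.17090 / 0.21348 = 0.80058
The outcome is not rare, so the OR lies further from 1 than the RR.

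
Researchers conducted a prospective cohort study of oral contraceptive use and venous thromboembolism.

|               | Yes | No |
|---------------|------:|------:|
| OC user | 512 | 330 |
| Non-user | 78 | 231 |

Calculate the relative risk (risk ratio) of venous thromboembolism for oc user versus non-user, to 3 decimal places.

Cells: a = 512, b = 330, c = 78, d = 231.
Risk in exposed = 512/842 = 0.60808; risk in unexposed = 78/309 = 0.25243.
RR = 0.60808 / 0.25243 = 2.40892
The risk among the exposed is 2.41 times that among the unexposed.

2.409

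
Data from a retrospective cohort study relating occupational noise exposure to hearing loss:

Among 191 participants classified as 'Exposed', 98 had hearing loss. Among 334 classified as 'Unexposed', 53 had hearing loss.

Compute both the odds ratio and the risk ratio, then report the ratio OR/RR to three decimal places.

From the description: a = 98, b = 93, c = 53, d = 281.
OR = (98·281)/(93·53) = 27538/4929 = 5.58693
Risk in exposed = 98/191 = 0.51309; risk in unexposed = 53/334 = 0.15868; RR = 3.23343
OR/RR = 5.58693 / 3.23343 = 1.72787
The outcome is not rare, so the OR lies further from 1 than the RR.

1.728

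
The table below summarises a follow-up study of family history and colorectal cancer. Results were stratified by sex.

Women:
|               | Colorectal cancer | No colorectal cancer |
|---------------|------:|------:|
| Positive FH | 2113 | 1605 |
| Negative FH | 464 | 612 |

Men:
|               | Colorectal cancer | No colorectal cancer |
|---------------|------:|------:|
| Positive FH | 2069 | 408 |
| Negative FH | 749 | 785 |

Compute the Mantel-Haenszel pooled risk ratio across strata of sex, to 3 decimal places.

RR_MH = Σ(aᵢ·n₀ᵢ/nᵢ) / Σ(cᵢ·n₁ᵢ/nᵢ), with n₁ᵢ = aᵢ+bᵢ (exposed), n₀ᵢ = cᵢ+dᵢ (unexposed), nᵢ = n₁ᵢ+n₀ᵢ.
Stratum 1 (Women): n₁ = 3718, n₀ = 1076, n = 4794; a·n₀/n = 2113·1076/4794 = 474.2570; c·n₁/n = 464·3718/4794 = 359.8565
Stratum 2 (Men): n₁ = 2477, n₀ = 1534, n = 4011; a·n₀/n = 2069·1534/4011 = 791.2855; c·n₁/n = 749·2477/4011 = 462.5462
RR_MH = (474.2570 + 791.2855) / (359.8565 + 462.5462) = 1265.5425 / 822.4027 = 1.53884

1.539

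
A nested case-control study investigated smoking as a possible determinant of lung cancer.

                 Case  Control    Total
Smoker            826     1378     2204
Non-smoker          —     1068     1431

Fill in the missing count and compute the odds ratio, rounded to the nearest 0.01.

1.76

The missing cell is in the unexposed row: 1431 − 1068 = 363.
So a = 826, b = 1378, c = 363, d = 1068.
OR = (a·d)/(b·c) = (826 × 1068) / (1378 × 363) = 882168 / 500214 = 1.76358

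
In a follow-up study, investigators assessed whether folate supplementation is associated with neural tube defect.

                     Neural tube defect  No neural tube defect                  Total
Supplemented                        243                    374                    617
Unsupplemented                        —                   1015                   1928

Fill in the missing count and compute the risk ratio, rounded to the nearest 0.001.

0.832

The missing cell is in the unexposed row: 1928 − 1015 = 913.
So a = 243, b = 374, c = 913, d = 1015.
RR = [a/(a+b)] / [c/(c+d)] = (243/617) / (913/1928) = 0.39384/0.47355 = 0.83168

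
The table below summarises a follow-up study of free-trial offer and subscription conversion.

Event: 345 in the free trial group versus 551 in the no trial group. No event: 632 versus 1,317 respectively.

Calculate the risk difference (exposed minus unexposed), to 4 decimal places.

From the description: a = 345, b = 632, c = 551, d = 1317.
Risk in exposed = 345/977 = 0.353122; risk in unexposed = 551/1868 = 0.294968.
Risk difference = 0.353122 − 0.294968 = 0.058154

0.0582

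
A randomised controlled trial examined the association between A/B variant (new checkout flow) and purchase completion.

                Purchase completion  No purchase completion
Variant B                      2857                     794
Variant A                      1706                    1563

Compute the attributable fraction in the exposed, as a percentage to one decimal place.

33.3

Cells: a = 2857, b = 794, c = 1706, d = 1563.
Risk in exposed = 2857/3651 = 0.78253; risk in unexposed = 1706/3269 = 0.52187.
RR = 0.78253/0.52187 = 1.49946
AR% = (RR − 1)/RR × 100 = (1.49946 − 1)/1.49946 × 100 = 33.3092%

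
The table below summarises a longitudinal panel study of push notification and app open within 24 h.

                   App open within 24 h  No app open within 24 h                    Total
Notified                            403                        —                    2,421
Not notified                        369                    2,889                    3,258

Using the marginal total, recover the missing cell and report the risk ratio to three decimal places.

The missing cell is in the exposed row: 2421 − 403 = 2018.
So a = 403, b = 2018, c = 369, d = 2889.
RR = [a/(a+b)] / [c/(c+d)] = (403/2421) / (369/3258) = 0.16646/0.11326 = 1.46972

1.470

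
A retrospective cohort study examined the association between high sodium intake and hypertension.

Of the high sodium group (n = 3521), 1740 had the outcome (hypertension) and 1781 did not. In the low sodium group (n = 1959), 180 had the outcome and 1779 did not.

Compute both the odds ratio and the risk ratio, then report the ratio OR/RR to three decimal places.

1.795

From the description: a = 1740, b = 1781, c = 180, d = 1779.
OR = (1740·1779)/(1781·180) = 3095460/320580 = 9.65581
Risk in exposed = 1740/3521 = 0.49418; risk in unexposed = 180/1959 = 0.09188; RR = 5.37830
OR/RR = 9.65581 / 5.37830 = 1.79533
The outcome is not rare, so the OR lies further from 1 than the RR.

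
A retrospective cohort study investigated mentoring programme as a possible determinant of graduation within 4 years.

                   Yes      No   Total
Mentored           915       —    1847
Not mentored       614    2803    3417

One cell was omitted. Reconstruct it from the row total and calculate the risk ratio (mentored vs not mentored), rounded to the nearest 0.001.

2.757

The missing cell is in the exposed row: 1847 − 915 = 932.
So a = 915, b = 932, c = 614, d = 2803.
RR = [a/(a+b)] / [c/(c+d)] = (915/1847) / (614/3417) = 0.49540/0.17969 = 2.75696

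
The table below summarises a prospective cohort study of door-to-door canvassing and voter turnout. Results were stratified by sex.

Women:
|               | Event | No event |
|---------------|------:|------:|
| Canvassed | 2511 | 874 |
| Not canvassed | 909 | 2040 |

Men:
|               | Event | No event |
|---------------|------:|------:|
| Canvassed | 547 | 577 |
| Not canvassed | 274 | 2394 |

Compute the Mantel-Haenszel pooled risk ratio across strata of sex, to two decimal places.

2.74

RR_MH = Σ(aᵢ·n₀ᵢ/nᵢ) / Σ(cᵢ·n₁ᵢ/nᵢ), with n₁ᵢ = aᵢ+bᵢ (exposed), n₀ᵢ = cᵢ+dᵢ (unexposed), nᵢ = n₁ᵢ+n₀ᵢ.
Stratum 1 (Women): n₁ = 3385, n₀ = 2949, n = 6334; a·n₀/n = 2511·2949/6334 = 1169.0778; c·n₁/n = 909·3385/6334 = 485.7854
Stratum 2 (Men): n₁ = 1124, n₀ = 2668, n = 3792; a·n₀/n = 547·2668/3792 = 384.8618; c·n₁/n = 274·1124/3792 = 81.2173
RR_MH = (1169.0778 + 384.8618) / (485.7854 + 81.2173) = 1553.9396 / 567.0027 = 2.74062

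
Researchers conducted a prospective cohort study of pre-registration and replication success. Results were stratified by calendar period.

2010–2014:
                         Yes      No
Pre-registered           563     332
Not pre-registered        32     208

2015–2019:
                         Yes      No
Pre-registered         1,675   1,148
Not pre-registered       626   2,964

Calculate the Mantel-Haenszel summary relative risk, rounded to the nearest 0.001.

3.513

RR_MH = Σ(aᵢ·n₀ᵢ/nᵢ) / Σ(cᵢ·n₁ᵢ/nᵢ), with n₁ᵢ = aᵢ+bᵢ (exposed), n₀ᵢ = cᵢ+dᵢ (unexposed), nᵢ = n₁ᵢ+n₀ᵢ.
Stratum 1 (2010–2014): n₁ = 895, n₀ = 240, n = 1135; a·n₀/n = 563·240/1135 = 119.0485; c·n₁/n = 32·895/1135 = 25.2335
Stratum 2 (2015–2019): n₁ = 2823, n₀ = 3590, n = 6413; a·n₀/n = 1675·3590/6413 = 937.6657; c·n₁/n = 626·2823/6413 = 275.5649
RR_MH = (119.0485 + 937.6657) / (25.2335 + 275.5649) = 1056.7141 / 300.7984 = 3.51303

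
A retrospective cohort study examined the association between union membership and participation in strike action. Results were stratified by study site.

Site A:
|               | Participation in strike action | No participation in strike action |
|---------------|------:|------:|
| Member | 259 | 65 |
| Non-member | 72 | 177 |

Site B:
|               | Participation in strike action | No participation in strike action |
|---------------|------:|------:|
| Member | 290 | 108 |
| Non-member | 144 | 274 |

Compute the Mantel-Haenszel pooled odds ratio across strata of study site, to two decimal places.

6.52

OR_MH = Σ(aᵢdᵢ/nᵢ) / Σ(bᵢcᵢ/nᵢ), where nᵢ is the stratum total.
Stratum 1 (Site A): n = 573; a·d/n = 259·177/573 = 80.0052; b·c/n = 65·72/573 = 8.1675
Stratum 2 (Site B): n = 816; a·d/n = 290·274/816 = 97.3775; b·c/n = 108·144/816 = 19.0588
OR_MH = (80.0052 + 97.3775) / (8.1675 + 19.0588) = 177.3827 / 27.2264 = 6.51511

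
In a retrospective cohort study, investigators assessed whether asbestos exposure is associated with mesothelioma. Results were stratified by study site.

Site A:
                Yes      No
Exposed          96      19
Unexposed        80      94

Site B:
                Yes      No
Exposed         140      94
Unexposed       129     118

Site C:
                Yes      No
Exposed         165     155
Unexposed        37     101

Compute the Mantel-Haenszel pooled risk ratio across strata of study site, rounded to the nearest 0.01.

RR_MH = Σ(aᵢ·n₀ᵢ/nᵢ) / Σ(cᵢ·n₁ᵢ/nᵢ), with n₁ᵢ = aᵢ+bᵢ (exposed), n₀ᵢ = cᵢ+dᵢ (unexposed), nᵢ = n₁ᵢ+n₀ᵢ.
Stratum 1 (Site A): n₁ = 115, n₀ = 174, n = 289; a·n₀/n = 96·174/289 = 57.7993; c·n₁/n = 80·115/289 = 31.8339
Stratum 2 (Site B): n₁ = 234, n₀ = 247, n = 481; a·n₀/n = 140·247/481 = 71.8919; c·n₁/n = 129·234/481 = 62.7568
Stratum 3 (Site C): n₁ = 320, n₀ = 138, n = 458; a·n₀/n = 165·138/458 = 49.7162; c·n₁/n = 37·320/458 = 25.8515
RR_MH = (57.7993 + 71.8919 + 49.7162) / (31.8339 + 62.7568 + 25.8515) = 179.4074 / 120.4422 = 1.48957

1.49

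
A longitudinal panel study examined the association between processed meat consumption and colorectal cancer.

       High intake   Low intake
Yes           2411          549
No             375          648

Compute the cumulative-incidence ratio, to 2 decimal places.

1.89

Reading the table with exposure as columns: a = 2411 (High intake, case), b = 375 (High intake, non-case), c = 549 (Low intake, case), d = 648.
Risk in exposed = 2411/2786 = 0.86540; risk in unexposed = 549/1197 = 0.45865.
RR = 0.86540 / 0.45865 = 1.88685
The risk among the exposed is 1.89 times that among the unexposed.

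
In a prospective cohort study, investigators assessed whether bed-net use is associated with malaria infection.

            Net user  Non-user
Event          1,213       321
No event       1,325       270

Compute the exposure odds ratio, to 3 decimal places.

0.770

Reading the table with exposure as columns: a = 1213 (Net user, case), b = 1325 (Net user, non-case), c = 321 (Non-user, case), d = 270.
OR = (a·d)/(b·c) = (1213 × 270) / (1325 × 321) = 327510 / 425325 = 0.77002
Exposure is associated with lower odds of malaria infection (OR = 0.77 < 1).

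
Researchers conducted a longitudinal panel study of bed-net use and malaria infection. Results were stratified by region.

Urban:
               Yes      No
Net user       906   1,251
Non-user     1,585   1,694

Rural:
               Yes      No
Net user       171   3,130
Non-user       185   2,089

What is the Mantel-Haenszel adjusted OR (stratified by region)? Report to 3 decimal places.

0.739

OR_MH = Σ(aᵢdᵢ/nᵢ) / Σ(bᵢcᵢ/nᵢ), where nᵢ is the stratum total.
Stratum 1 (Urban): n = 5436; a·d/n = 906·1694/5436 = 282.3333; b·c/n = 1251·1585/5436 = 364.7599
Stratum 2 (Rural): n = 5575; a·d/n = 171·2089/5575 = 64.0752; b·c/n = 3130·185/5575 = 103.8655
OR_MH = (282.3333 + 64.0752) / (364.7599 + 103.8655) = 346.4085 / 468.6254 = 0.73920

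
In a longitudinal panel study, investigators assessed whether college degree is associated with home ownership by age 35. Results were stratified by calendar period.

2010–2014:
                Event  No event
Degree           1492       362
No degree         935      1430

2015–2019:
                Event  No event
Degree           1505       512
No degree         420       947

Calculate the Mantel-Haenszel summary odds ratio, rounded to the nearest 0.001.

6.447

OR_MH = Σ(aᵢdᵢ/nᵢ) / Σ(bᵢcᵢ/nᵢ), where nᵢ is the stratum total.
Stratum 1 (2010–2014): n = 4219; a·d/n = 1492·1430/4219 = 505.7028; b·c/n = 362·935/4219 = 80.2252
Stratum 2 (2015–2019): n = 3384; a·d/n = 1505·947/3384 = 421.1687; b·c/n = 512·420/3384 = 63.5461
OR_MH = (505.7028 + 421.1687) / (80.2252 + 63.5461) = 926.8715 / 143.7713 = 6.44685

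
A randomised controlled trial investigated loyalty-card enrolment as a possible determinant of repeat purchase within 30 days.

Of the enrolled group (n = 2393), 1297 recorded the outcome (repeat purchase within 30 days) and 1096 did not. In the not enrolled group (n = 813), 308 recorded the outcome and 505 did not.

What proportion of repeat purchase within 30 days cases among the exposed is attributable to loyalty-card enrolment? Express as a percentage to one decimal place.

From the description: a = 1297, b = 1096, c = 308, d = 505.
Risk in exposed = 1297/2393 = 0.54200; risk in unexposed = 308/813 = 0.37884.
RR = 0.54200/0.37884 = 1.43066
AR% = (RR − 1)/RR × 100 = (1.43066 − 1)/1.43066 × 100 = 30.1023%

30.1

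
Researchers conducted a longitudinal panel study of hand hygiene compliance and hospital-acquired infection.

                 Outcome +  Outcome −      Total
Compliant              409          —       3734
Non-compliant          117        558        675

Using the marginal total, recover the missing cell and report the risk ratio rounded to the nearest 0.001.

0.632

The missing cell is in the exposed row: 3734 − 409 = 3325.
So a = 409, b = 3325, c = 117, d = 558.
RR = [a/(a+b)] / [c/(c+d)] = (409/3734) / (117/675) = 0.10953/0.17333 = 0.63193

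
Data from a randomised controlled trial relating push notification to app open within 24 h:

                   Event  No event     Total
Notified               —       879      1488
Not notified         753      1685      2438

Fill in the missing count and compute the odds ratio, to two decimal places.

1.55

The missing cell is in the exposed row: 1488 − 879 = 609.
So a = 609, b = 879, c = 753, d = 1685.
OR = (a·d)/(b·c) = (609 × 1685) / (879 × 753) = 1026165 / 661887 = 1.55036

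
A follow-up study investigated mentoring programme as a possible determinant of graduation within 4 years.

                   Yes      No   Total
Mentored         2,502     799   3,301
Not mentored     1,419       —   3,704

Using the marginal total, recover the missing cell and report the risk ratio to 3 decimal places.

The missing cell is in the unexposed row: 3704 − 1419 = 2285.
So a = 2502, b = 799, c = 1419, d = 2285.
RR = [a/(a+b)] / [c/(c+d)] = (2502/3301) / (1419/3704) = 0.75795/0.38310 = 1.97847

1.978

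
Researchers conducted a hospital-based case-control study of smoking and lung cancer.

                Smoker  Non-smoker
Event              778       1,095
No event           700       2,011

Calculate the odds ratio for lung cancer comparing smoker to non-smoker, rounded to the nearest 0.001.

2.041

Reading the table with exposure as columns: a = 778 (Smoker, case), b = 700 (Smoker, non-case), c = 1095 (Non-smoker, case), d = 2011.
OR = (a·d)/(b·c) = (778 × 2011) / (700 × 1095) = 1564558 / 766500 = 2.04117
The odds of lung cancer are about 2.04 times as high in the smoker group.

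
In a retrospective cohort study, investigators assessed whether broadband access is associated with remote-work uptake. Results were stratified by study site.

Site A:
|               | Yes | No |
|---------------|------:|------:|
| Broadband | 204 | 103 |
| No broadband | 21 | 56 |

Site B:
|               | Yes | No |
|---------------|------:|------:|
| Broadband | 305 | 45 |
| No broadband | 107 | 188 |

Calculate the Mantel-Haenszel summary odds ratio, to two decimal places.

OR_MH = Σ(aᵢdᵢ/nᵢ) / Σ(bᵢcᵢ/nᵢ), where nᵢ is the stratum total.
Stratum 1 (Site A): n = 384; a·d/n = 204·56/384 = 29.7500; b·c/n = 103·21/384 = 5.6328
Stratum 2 (Site B): n = 645; a·d/n = 305·188/645 = 88.8992; b·c/n = 45·107/645 = 7.4651
OR_MH = (29.7500 + 88.8992) / (5.6328 + 7.4651) = 118.6492 / 13.0979 = 9.05862

9.06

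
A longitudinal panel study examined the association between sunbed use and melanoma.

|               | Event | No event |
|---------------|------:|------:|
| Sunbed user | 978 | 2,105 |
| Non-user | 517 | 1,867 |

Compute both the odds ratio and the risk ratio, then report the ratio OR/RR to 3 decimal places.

Cells: a = 978, b = 2105, c = 517, d = 1867.
OR = (978·1867)/(2105·517) = 1825926/1088285 = 1.67780
Risk in exposed = 978/3083 = 0.31722; risk in unexposed = 517/2384 = 0.21686; RR = 1.46279
OR/RR = 1.67780 / 1.46279 = 1.14699
The outcome is not rare, so the OR lies further from 1 than the RR.

1.147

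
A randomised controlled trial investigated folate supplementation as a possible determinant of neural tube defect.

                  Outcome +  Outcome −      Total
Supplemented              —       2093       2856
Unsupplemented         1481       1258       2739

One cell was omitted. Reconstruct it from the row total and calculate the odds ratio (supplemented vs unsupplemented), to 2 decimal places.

The missing cell is in the exposed row: 2856 − 2093 = 763.
So a = 763, b = 2093, c = 1481, d = 1258.
OR = (a·d)/(b·c) = (763 × 1258) / (2093 × 1481) = 959854 / 3099733 = 0.30966

0.31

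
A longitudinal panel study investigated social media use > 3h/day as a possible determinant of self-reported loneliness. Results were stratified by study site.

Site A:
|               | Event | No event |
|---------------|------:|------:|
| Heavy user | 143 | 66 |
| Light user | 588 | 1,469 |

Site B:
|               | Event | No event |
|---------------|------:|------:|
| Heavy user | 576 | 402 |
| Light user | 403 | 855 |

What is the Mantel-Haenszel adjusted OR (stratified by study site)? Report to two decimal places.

3.49

OR_MH = Σ(aᵢdᵢ/nᵢ) / Σ(bᵢcᵢ/nᵢ), where nᵢ is the stratum total.
Stratum 1 (Site A): n = 2266; a·d/n = 143·1469/2266 = 92.7039; b·c/n = 66·588/2266 = 17.1262
Stratum 2 (Site B): n = 2236; a·d/n = 576·855/2236 = 220.2504; b·c/n = 402·403/2236 = 72.4535
OR_MH = (92.7039 + 220.2504) / (17.1262 + 72.4535) = 312.9543 / 89.5797 = 3.49359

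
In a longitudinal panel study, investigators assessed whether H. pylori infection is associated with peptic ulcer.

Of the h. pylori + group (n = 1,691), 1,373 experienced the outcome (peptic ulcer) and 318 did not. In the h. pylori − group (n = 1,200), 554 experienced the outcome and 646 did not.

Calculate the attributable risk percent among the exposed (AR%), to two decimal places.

43.14

From the description: a = 1373, b = 318, c = 554, d = 646.
Risk in exposed = 1373/1691 = 0.81195; risk in unexposed = 554/1200 = 0.46167.
RR = 0.81195/0.46167 = 1.75873
AR% = (RR − 1)/RR × 100 = (1.75873 − 1)/1.75873 × 100 = 43.1407%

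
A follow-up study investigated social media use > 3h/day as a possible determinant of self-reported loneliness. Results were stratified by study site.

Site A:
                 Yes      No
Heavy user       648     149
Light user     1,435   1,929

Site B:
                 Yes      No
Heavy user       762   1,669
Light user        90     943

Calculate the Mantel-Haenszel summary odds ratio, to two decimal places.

OR_MH = Σ(aᵢdᵢ/nᵢ) / Σ(bᵢcᵢ/nᵢ), where nᵢ is the stratum total.
Stratum 1 (Site A): n = 4161; a·d/n = 648·1929/4161 = 300.4066; b·c/n = 149·1435/4161 = 51.3855
Stratum 2 (Site B): n = 3464; a·d/n = 762·943/3464 = 207.4382; b·c/n = 1669·90/3464 = 43.3632
OR_MH = (300.4066 + 207.4382) / (51.3855 + 43.3632) = 507.8449 / 94.7486 = 5.35992

5.36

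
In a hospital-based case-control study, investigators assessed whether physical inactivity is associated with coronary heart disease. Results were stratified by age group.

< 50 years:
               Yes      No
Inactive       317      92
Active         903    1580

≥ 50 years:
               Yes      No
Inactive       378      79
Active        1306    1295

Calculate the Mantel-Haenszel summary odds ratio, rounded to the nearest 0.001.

5.335

OR_MH = Σ(aᵢdᵢ/nᵢ) / Σ(bᵢcᵢ/nᵢ), where nᵢ is the stratum total.
Stratum 1 (< 50 years): n = 2892; a·d/n = 317·1580/2892 = 173.1881; b·c/n = 92·903/2892 = 28.7261
Stratum 2 (≥ 50 years): n = 3058; a·d/n = 378·1295/3058 = 160.0752; b·c/n = 79·1306/3058 = 33.7390
OR_MH = (173.1881 + 160.0752) / (28.7261 + 33.7390) = 333.2633 / 62.4652 = 5.33518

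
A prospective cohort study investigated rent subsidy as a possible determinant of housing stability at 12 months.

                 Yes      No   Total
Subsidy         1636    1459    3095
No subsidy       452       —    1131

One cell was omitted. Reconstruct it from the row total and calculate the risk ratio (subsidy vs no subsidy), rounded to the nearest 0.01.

The missing cell is in the unexposed row: 1131 − 452 = 679.
So a = 1636, b = 1459, c = 452, d = 679.
RR = [a/(a+b)] / [c/(c+d)] = (1636/3095) / (452/1131) = 0.52859/0.39965 = 1.32266

1.32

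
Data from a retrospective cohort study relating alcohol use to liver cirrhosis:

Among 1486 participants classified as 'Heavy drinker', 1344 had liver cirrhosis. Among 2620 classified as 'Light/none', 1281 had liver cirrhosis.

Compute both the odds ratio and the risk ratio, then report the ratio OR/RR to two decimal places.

From the description: a = 1344, b = 142, c = 1281, d = 1339.
OR = (1344·1339)/(142·1281) = 1799616/181902 = 9.89333
Risk in exposed = 1344/1486 = 0.90444; risk in unexposed = 1281/2620 = 0.48893; RR = 1.84983
OR/RR = 9.89333 / 1.84983 = 5.34823
The outcome is not rare, so the OR lies further from 1 than the RR.

5.35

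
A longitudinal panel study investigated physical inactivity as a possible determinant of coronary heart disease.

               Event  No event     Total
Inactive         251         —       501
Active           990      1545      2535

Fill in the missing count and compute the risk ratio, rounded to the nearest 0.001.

1.283

The missing cell is in the exposed row: 501 − 251 = 250.
So a = 251, b = 250, c = 990, d = 1545.
RR = [a/(a+b)] / [c/(c+d)] = (251/501) / (990/2535) = 0.50100/0.39053 = 1.28286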